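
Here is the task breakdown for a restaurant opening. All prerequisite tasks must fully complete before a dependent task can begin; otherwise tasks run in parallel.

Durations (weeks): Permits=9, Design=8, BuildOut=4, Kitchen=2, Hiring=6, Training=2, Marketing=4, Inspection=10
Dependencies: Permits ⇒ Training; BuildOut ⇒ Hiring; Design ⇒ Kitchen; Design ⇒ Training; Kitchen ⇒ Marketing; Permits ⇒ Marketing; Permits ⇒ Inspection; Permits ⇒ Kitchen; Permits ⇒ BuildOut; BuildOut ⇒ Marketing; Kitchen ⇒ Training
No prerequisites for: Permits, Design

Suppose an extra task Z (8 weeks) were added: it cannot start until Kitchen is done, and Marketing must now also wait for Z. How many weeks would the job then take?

Originally the job takes 19 weeks.
With Z inserted, Marketing now waits for max(Permits, BuildOut, Kitchen, Z).
New critical path: Permits→Kitchen→Z→Marketing = 9+2+8+4 = 23 ⇒ 23 weeks.

23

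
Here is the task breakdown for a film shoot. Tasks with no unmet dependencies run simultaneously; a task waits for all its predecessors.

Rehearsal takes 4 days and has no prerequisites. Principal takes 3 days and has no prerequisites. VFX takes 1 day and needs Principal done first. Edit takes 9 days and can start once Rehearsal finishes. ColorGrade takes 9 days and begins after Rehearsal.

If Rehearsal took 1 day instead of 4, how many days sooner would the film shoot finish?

3

As given, the longest chain is Rehearsal→Edit = 4+9 = 13, so the finish is 13 days.
Rehearsal lies on that path, so at 1 day the path becomes 10 days.
That remains the longest chain; total 10 days.
Change in finish: 10 − 13 = -3 days.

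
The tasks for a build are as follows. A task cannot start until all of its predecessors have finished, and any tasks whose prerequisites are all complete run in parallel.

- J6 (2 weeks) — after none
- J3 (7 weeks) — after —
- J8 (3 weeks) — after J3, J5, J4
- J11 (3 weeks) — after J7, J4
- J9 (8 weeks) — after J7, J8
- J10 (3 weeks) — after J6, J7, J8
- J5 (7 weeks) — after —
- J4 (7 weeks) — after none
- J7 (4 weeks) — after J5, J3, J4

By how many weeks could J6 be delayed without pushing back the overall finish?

J3→J7→J9 = 7+4+8 = 19 sets the makespan at 19 weeks.
Longest path through J6: 5 weeks (earliest finish 2, latest finish 16).
Slack of J6 = 14 − 0 = 14 weeks.

14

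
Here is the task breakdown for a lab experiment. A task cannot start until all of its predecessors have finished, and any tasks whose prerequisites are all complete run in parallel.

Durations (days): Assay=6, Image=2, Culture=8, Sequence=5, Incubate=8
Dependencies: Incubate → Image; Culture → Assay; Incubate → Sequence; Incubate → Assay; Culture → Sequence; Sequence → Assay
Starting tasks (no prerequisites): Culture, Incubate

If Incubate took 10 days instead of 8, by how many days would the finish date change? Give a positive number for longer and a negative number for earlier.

2

The binding path is Incubate→Sequence→Assay = 8+5+6 = 19; finish at 19 days.
Incubate is on the critical path; changing it to 10 makes that path 21 days.
That remains the longest chain; total 21 days.
Change in finish: 21 − 19 = +2 days.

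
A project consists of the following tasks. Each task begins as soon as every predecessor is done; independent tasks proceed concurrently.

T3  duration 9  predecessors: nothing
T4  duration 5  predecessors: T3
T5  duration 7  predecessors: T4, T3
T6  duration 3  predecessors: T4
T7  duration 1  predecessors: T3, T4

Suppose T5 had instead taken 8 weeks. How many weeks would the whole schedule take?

As given, the longest chain is T3→T4→T5 = 9+5+7 = 21, so the finish is 21 weeks.
Since T5 is critical, the +1 change carries straight to that chain (now 22 weeks).
That remains the longest chain; total 22 weeks.

22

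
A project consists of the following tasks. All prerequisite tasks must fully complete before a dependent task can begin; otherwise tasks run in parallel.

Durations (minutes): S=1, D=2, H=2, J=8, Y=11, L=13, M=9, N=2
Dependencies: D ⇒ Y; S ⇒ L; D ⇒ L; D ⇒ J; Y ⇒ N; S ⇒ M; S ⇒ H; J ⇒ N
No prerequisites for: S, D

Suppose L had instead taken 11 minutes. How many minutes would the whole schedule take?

Actual critical path: D→L = 2+13 = 15 ⇒ 15 minutes.
L is on the critical path; changing it to 11 makes that path 13 minutes.
New critical path: D→Y→N = 2+11+2 = 15 ⇒ 15 minutes.

15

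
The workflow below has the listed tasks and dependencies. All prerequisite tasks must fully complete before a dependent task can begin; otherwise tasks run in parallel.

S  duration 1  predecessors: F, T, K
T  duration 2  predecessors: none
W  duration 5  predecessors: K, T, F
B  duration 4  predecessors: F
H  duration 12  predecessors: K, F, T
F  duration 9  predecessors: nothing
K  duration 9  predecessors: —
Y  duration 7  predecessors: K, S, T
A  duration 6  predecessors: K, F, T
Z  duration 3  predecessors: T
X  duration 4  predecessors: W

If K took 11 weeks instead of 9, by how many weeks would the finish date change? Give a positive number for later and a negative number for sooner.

2

As given, the longest chain is K→H = 9+12 = 21, so the finish is 21 weeks.
K is on the critical path; changing it to 11 makes that path 23 weeks.
The critical path is still K→H; finish is now 23 weeks.
Change in finish: 23 − 21 = +2 weeks.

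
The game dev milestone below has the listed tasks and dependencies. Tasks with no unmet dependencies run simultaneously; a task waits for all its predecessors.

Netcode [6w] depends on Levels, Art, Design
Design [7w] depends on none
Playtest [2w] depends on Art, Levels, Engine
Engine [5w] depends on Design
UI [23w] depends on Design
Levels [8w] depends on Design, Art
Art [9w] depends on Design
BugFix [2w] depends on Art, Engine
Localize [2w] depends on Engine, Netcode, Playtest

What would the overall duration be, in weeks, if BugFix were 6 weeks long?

32

Actual critical path: Design→Art→Levels→Netcode→Localize = 7+9+8+6+2 = 32 ⇒ 32 weeks.
The longest path through BugFix is only 18 weeks, so BugFix has float 14.
That remains the longest chain; total 32 weeks.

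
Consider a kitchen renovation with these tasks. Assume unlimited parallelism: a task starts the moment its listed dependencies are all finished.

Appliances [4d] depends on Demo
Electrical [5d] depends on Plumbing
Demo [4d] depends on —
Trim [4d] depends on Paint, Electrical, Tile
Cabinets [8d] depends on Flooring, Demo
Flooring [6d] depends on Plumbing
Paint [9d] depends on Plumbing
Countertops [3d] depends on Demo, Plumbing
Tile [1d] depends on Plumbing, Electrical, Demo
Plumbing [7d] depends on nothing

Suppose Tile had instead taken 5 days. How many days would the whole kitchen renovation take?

21

The binding path is Plumbing→Flooring→Cabinets = 7+6+8 = 21; finish at 21 days.
Tile has 4 days of float (longest path through it is 17).
The binding chain switches to Plumbing→Electrical→Tile→Trim = 7+5+5+4 = 21; finish 21 days.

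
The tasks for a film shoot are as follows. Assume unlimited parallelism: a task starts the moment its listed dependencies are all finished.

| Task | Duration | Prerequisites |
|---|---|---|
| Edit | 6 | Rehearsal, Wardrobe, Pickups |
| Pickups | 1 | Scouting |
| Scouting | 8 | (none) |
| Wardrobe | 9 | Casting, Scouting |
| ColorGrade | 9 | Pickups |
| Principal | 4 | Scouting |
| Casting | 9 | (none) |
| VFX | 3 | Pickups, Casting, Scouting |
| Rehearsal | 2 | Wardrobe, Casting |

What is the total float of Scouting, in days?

Critical path: Casting→Wardrobe→Rehearsal→Edit = 9+9+2+6 = 26, so the finish is 26 days.
Scouting finishes as early as 8 and must finish by 9.
Float = 26 − 25 = 1.

1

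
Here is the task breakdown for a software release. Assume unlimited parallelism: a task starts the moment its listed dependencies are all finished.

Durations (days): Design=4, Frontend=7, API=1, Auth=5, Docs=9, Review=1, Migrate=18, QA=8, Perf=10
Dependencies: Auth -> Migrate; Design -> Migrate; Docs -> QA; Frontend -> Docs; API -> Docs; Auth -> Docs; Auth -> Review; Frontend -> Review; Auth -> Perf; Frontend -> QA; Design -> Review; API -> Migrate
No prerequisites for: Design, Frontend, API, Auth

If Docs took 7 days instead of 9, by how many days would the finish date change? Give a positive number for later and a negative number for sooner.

Critical path before the change: Frontend→Docs→QA = 7+9+8 = 24 giving 24 days.
Docs lies on that path, so at 7 days the path becomes 22 days.
New critical path: Auth→Migrate = 5+18 = 23 ⇒ 23 days.
Change in finish: 23 − 24 = -1 days.

-1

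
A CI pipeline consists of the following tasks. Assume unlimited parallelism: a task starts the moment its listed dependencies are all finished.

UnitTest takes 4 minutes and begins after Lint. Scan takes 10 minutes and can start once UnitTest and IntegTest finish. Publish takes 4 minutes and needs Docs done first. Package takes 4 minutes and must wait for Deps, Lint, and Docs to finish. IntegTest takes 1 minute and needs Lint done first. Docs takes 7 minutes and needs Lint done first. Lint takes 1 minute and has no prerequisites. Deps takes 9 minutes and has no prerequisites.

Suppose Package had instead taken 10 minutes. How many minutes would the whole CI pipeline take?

19

The binding path is Lint→UnitTest→Scan = 1+4+10 = 15; finish at 15 minutes.
The longest path through Package is only 13 minutes, so Package has float 2.
Now Deps→Package = 9+10 = 19 is longest, so the finish becomes 19 minutes.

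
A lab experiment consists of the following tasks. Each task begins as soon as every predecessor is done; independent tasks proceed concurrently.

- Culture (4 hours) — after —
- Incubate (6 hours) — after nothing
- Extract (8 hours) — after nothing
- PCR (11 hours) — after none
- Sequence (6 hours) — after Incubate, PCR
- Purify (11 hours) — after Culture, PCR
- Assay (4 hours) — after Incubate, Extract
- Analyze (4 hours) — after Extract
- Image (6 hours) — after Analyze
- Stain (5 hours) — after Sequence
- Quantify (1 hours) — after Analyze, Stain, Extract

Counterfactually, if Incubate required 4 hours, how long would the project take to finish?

The binding path is PCR→Sequence→Stain→Quantify = 11+6+5+1 = 23; finish at 23 hours.
Incubate is off the critical path — its longest chain is 18 hours, giving 5 of slack.
No other chain overtakes it, so the finish is 23 hours.

23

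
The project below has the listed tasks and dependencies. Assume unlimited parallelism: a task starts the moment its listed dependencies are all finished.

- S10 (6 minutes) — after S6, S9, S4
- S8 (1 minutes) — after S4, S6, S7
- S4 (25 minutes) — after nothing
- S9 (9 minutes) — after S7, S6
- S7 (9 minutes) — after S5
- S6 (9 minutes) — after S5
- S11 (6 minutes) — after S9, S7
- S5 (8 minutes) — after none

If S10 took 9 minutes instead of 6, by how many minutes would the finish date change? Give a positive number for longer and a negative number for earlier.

The binding path is S5→S6→S9→S10 = 8+9+9+6 = 32; finish at 32 minutes.
S10 lies on that path, so at 9 minutes the path becomes 35 minutes.
The critical path is still S5→S6→S9→S10; finish is now 35 minutes.
Change in finish: 35 − 32 = +3 minutes.

3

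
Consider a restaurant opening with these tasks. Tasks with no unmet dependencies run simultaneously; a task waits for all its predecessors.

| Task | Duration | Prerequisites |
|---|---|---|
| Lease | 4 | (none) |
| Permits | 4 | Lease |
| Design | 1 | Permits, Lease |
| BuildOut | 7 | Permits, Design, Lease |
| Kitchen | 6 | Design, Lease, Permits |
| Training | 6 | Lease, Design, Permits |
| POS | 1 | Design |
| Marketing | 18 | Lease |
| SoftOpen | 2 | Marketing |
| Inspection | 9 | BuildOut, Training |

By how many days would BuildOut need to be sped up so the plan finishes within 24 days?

1

Current finish: 25 days; target: 24.
BuildOut is on every critical path, so each day cut from BuildOut cuts the finish by one (this holds down to a finish of 24).
Need 25 − 24 = 1 day off BuildOut → BuildOut becomes 6 days, finish becomes 24.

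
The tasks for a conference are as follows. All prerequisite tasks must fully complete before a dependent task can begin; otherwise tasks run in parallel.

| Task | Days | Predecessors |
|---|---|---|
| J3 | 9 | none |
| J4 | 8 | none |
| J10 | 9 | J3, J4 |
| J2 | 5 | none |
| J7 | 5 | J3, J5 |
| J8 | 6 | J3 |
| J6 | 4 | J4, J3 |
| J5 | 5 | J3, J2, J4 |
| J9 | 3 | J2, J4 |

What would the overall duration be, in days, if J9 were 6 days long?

Baseline: J3→J5→J7 = 9+5+5 = 19 → 19 days.
J9 is off the critical path — its longest chain is 11 days, giving 8 of slack.
No other chain overtakes it, so the finish is 19 days.

19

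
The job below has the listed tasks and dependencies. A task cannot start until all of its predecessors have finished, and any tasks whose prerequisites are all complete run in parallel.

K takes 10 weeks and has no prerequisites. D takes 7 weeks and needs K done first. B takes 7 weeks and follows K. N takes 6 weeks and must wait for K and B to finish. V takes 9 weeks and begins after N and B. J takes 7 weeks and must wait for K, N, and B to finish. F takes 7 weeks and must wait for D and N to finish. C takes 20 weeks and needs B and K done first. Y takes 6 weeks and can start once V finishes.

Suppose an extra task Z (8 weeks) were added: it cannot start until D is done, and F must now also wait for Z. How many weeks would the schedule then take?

Originally the schedule takes 38 weeks.
With Z inserted, F now waits for max(D, N, Z).
New critical path: K→B→N→V→Y = 10+7+6+9+6 = 38 ⇒ 38 weeks.

38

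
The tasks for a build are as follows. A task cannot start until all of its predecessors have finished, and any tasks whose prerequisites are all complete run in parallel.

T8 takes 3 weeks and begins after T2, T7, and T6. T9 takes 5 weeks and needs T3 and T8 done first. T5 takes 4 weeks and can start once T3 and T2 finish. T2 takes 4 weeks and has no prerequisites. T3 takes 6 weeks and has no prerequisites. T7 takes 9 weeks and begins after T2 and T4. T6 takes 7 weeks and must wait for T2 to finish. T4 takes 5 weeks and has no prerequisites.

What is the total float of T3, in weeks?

11

T4→T7→T8→T9 = 5+9+3+5 = 22 sets the makespan at 22 weeks.
T3 finishes as early as 6 and must finish by 17.
So T3 can slip 17 − 6 = 11 weeks.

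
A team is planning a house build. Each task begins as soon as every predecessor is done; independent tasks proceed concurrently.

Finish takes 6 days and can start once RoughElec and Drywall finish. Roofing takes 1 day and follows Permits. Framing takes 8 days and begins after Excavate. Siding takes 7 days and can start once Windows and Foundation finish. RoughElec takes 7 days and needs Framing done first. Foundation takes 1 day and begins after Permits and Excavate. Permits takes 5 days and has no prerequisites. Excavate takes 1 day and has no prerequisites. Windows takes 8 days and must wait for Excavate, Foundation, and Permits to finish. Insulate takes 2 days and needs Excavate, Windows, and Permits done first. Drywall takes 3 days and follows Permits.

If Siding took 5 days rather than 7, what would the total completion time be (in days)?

22

Baseline: Excavate→Framing→RoughElec→Finish = 1+8+7+6 = 22 → 22 days.
Siding has 1 day of float (longest path through it is 21).
No other chain overtakes it, so the finish is 22 days.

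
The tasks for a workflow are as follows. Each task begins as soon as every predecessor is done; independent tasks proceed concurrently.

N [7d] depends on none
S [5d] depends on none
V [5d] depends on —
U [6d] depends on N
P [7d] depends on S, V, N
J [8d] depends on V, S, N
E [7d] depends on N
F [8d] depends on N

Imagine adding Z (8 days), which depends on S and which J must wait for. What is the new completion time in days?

21

Originally the project takes 15 days.
With Z inserted, J now waits for max(V, S, N, Z).
New critical path: S→Z→J = 5+8+8 = 21 ⇒ 21 days.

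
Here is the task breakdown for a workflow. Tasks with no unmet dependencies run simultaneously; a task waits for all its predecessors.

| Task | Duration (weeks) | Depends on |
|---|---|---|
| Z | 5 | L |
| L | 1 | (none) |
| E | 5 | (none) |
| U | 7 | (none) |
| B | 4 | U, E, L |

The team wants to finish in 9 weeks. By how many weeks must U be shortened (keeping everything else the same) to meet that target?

Current finish: 11 weeks; target: 9.
U is on every critical path, so each week cut from U cuts the finish by one (this holds down to a finish of 9).
Need 11 − 9 = 2 weeks off U → U becomes 5 weeks, finish becomes 9.

2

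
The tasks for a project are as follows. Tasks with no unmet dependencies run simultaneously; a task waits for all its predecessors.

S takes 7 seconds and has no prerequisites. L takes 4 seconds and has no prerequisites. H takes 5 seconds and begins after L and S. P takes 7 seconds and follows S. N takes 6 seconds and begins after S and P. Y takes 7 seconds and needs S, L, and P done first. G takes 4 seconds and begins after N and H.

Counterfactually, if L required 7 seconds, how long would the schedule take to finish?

24

Critical path before the change: S→P→N→G = 7+7+6+4 = 24 giving 24 seconds.
L has 11 seconds of float (longest path through it is 13).
That remains the longest chain; total 24 seconds.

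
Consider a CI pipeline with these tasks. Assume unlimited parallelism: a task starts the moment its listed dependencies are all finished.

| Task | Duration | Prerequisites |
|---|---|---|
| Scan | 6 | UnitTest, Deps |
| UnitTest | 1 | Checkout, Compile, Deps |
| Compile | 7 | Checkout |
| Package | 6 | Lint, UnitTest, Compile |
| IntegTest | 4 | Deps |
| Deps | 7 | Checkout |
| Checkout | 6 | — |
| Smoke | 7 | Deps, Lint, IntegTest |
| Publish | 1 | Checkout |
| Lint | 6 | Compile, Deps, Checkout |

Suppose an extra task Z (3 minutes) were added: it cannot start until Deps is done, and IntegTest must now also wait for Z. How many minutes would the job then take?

27

Originally the job takes 26 minutes.
With Z inserted, IntegTest now waits for max(Deps, Z).
New critical path: Checkout→Deps→Z→IntegTest→Smoke = 6+7+3+4+7 = 27 ⇒ 27 minutes.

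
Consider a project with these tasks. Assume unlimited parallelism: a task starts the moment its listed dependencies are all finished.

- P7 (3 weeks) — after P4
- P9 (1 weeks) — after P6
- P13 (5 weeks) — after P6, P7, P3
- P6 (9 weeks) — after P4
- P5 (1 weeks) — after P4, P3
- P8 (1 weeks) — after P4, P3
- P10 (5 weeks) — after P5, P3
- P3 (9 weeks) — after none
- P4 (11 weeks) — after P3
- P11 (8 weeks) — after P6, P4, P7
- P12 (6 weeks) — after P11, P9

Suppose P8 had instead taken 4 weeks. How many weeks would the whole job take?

Actual critical path: P3→P4→P6→P11→P12 = 9+11+9+8+6 = 43 ⇒ 43 weeks.
The longest path through P8 is only 21 weeks, so P8 has float 22.
The critical path is still P3→P4→P6→P11→P12; finish is now 43 weeks.

43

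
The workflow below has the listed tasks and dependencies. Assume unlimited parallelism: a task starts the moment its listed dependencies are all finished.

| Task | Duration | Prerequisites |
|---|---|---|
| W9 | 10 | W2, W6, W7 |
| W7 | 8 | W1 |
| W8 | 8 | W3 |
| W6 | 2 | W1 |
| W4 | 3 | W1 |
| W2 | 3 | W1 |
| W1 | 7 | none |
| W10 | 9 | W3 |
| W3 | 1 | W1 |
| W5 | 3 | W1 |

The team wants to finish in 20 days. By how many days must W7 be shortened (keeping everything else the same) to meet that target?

5

Current finish: 25 days; target: 20.
W7 is on every critical path, so each day cut from W7 cuts the finish by one (this holds down to a finish of 20).
Need 25 − 20 = 5 days off W7 → W7 becomes 3 days, finish becomes 20.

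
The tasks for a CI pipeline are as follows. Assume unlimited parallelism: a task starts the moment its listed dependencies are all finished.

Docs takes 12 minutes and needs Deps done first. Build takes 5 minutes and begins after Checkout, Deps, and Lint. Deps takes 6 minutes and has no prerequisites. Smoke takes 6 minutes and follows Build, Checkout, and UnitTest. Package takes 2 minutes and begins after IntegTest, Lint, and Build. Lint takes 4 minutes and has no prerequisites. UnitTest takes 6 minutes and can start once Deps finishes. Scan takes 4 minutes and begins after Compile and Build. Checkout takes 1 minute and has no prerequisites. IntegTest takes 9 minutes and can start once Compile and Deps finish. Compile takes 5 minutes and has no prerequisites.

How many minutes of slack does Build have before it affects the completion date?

1

The longest chain is Deps→UnitTest→Smoke = 6+6+6 = 18; overall finish 18 minutes.
Longest path through Build: 17 minutes (earliest finish 11, latest finish 12).
So Build can slip 12 − 11 = 1 minute.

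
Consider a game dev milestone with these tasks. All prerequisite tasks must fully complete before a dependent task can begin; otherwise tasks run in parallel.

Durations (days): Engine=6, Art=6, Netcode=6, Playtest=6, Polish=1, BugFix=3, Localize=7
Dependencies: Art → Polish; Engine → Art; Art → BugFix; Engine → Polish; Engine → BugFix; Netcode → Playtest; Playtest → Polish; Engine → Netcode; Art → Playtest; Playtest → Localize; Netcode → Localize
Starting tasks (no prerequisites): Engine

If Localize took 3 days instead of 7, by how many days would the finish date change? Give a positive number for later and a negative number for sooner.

-4

As given, the longest chain is Engine→Art→Playtest→Localize = 6+6+6+7 = 25, so the finish is 25 days.
Since Localize is critical, the -4 change carries straight to that chain (now 21 days).
No other chain overtakes it, so the finish is 21 days.
Change in finish: 21 − 25 = -4 days.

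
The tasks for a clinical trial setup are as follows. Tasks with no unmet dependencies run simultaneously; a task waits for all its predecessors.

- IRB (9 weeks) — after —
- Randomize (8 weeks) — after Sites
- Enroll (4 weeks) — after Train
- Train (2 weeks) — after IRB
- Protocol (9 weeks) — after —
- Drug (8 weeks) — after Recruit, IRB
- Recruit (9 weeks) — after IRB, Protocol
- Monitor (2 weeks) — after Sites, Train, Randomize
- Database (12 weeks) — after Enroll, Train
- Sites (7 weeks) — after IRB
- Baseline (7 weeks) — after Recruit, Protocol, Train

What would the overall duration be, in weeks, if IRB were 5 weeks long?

Baseline: IRB→Train→Enroll→Database = 9+2+4+12 = 27 → 27 weeks.
IRB lies on that path, so at 5 weeks the path becomes 23 weeks.
New critical path: Protocol→Recruit→Drug = 9+9+8 = 26 ⇒ 26 weeks.

26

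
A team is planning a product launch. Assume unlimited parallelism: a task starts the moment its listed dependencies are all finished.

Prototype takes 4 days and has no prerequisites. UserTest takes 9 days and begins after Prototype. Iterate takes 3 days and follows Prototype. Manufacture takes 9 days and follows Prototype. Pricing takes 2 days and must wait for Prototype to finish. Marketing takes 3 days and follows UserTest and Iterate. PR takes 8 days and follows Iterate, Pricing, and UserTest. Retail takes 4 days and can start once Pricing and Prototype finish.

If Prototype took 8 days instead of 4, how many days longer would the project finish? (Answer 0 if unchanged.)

4

Baseline: Prototype→UserTest→PR = 4+9+8 = 21 → 21 days.
Prototype lies on that path, so at 8 days the path becomes 25 days.
That remains the longest chain; total 25 days.
Change in finish: 25 − 21 = +4 days.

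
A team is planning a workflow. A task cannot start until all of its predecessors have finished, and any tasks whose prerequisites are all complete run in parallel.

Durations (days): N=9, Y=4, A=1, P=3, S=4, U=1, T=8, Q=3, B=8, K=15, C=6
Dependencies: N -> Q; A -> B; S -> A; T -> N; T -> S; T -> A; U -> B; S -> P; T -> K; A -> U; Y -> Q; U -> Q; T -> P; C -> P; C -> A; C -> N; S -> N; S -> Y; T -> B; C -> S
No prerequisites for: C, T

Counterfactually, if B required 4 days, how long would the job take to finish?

The binding path is T→S→N→Q = 8+4+9+3 = 24; finish at 24 days.
B has 2 days of float (longest path through it is 22).
That remains the longest chain; total 24 days.

24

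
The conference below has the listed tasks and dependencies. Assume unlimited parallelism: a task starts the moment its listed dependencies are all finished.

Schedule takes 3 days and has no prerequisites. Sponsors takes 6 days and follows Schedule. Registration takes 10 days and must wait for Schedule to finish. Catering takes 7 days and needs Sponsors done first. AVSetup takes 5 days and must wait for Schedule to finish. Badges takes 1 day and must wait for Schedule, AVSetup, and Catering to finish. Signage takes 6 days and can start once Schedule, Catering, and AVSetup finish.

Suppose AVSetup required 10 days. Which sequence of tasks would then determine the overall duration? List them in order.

As given, the longest chain is Schedule→Sponsors→Catering→Signage = 3+6+7+6 = 22, so the finish is 22 days.
The longest path through AVSetup is only 14 days, so AVSetup has float 8.
No other chain overtakes it, so the finish is 22 days.

Schedule, Sponsors, Catering, Signage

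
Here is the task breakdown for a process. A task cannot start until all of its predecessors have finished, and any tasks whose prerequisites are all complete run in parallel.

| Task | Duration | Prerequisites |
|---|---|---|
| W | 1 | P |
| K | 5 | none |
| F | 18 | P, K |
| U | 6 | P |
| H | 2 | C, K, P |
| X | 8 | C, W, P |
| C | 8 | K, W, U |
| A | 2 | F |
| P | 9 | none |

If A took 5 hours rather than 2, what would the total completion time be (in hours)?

32

Critical path before the change: P→U→C→X = 9+6+8+8 = 31 giving 31 hours.
The longest path through A is only 29 hours, so A has float 2.
Now P→F→A = 9+18+5 = 32 is longest, so the finish becomes 32 hours.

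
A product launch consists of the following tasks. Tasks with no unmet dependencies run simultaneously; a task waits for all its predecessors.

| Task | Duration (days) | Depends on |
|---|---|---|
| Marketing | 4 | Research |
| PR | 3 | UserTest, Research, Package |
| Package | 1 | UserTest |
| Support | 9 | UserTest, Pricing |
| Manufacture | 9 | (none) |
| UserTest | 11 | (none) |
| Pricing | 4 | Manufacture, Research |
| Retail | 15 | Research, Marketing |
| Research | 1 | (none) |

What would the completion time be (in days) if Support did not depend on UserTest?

22

Before: longest chain Manufacture→Pricing→Support = 9+4+9 = 22, finish 22.
Dropping UserTest→Support doesn't change Support's earliest start (13); another predecessor still binds.
New critical path: Manufacture→Pricing→Support = 9+4+9 = 22 ⇒ 22 days.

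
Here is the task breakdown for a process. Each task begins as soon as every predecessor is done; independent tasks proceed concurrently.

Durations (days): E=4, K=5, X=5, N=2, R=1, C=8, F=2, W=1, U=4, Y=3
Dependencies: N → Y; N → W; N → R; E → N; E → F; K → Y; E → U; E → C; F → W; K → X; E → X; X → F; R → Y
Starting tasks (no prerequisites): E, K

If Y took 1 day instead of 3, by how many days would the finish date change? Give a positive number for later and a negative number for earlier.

0

Actual critical path: K→X→F→W = 5+5+2+1 = 13 ⇒ 13 days.
The longest path through Y is only 10 days, so Y has float 3.
That remains the longest chain; total 13 days.
Change in finish: 13 − 13 = +0 days.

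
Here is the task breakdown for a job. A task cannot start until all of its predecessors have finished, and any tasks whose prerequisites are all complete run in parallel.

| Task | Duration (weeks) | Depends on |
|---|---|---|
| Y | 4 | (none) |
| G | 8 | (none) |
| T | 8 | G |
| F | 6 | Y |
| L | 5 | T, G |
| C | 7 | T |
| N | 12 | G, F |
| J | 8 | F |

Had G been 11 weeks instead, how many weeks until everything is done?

Critical path before the change: G→T→C = 8+8+7 = 23 giving 23 weeks.
G is on the critical path; changing it to 11 makes that path 26 weeks.
That remains the longest chain; total 26 weeks.

26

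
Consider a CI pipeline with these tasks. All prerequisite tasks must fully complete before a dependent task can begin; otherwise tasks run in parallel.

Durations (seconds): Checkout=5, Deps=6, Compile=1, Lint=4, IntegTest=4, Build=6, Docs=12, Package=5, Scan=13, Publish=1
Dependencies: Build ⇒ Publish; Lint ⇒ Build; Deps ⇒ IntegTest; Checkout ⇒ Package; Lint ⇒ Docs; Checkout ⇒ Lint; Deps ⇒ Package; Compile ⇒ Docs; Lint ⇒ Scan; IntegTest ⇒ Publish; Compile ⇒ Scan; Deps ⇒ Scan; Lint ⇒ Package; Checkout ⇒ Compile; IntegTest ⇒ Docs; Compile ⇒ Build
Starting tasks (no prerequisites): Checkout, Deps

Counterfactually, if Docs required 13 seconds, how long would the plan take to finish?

As given, the longest chain is Deps→IntegTest→Docs = 6+4+12 = 22, so the finish is 22 seconds.
Docs lies on that path, so at 13 seconds the path becomes 23 seconds.
The critical path is still Deps→IntegTest→Docs; finish is now 23 seconds.

23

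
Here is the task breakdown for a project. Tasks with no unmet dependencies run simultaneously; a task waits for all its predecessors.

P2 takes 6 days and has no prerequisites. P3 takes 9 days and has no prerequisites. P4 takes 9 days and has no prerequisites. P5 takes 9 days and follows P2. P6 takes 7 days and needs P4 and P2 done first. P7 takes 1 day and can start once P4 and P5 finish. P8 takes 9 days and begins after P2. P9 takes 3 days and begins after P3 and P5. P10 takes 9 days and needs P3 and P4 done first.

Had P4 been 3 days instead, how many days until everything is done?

18

The binding path is P4→P10 = 9+9 = 18; finish at 18 days.
Since P4 is critical, the -6 change carries straight to that chain (now 12 days).
New critical path: P2→P5→P9 = 6+9+3 = 18 ⇒ 18 days.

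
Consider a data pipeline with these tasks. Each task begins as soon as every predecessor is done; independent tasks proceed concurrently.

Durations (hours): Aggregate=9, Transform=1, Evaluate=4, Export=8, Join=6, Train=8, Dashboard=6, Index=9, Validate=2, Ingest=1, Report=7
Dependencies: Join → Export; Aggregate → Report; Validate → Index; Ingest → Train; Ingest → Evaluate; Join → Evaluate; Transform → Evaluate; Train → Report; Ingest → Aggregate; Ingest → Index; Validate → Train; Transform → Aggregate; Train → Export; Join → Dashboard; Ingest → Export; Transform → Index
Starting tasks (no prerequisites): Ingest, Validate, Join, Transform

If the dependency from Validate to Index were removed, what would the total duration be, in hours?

Before: longest chain Validate→Train→Export = 2+8+8 = 18, finish 18.
Without Validate→Index, Index's earliest start moves from 2 to 1.
The longest chain is now Validate→Train→Export = 2+8+8 = 18, so the schedule takes 18 hours.

18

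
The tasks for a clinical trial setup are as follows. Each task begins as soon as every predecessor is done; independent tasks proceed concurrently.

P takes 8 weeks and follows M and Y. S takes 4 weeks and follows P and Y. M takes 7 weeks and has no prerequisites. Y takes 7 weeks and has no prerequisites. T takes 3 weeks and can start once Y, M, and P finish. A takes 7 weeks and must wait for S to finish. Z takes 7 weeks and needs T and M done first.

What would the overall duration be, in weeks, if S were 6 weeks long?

28

Critical path before the change: Y→P→S→A = 7+8+4+7 = 26 giving 26 weeks.
S is on the critical path; changing it to 6 makes that path 28 weeks.
That remains the longest chain; total 28 weeks.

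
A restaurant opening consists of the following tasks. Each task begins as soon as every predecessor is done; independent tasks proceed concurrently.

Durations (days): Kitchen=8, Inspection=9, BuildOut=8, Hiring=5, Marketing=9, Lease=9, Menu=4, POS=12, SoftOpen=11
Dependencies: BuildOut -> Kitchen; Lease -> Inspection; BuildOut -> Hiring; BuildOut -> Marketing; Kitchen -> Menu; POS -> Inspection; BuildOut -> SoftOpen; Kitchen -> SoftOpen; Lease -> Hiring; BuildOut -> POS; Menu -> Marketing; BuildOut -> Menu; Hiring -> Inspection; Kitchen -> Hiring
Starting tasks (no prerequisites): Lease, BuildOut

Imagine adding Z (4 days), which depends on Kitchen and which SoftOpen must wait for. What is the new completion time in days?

31

Originally the schedule takes 30 days.
With Z inserted, SoftOpen now waits for max(BuildOut, Kitchen, Z).
New critical path: BuildOut→Kitchen→Z→SoftOpen = 8+8+4+11 = 31 ⇒ 31 days.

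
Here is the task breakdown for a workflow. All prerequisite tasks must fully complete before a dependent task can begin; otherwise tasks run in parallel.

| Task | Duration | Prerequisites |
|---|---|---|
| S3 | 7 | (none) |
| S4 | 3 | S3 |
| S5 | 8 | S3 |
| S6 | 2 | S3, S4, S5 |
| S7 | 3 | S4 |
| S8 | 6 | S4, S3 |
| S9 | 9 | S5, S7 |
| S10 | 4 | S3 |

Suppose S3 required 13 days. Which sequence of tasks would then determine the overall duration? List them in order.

S3, S5, S9

The binding path is S3→S5→S9 = 7+8+9 = 24; finish at 24 days.
S3 lies on that path, so at 13 days the path becomes 30 days.
The critical path is still S3→S5→S9; finish is now 30 days.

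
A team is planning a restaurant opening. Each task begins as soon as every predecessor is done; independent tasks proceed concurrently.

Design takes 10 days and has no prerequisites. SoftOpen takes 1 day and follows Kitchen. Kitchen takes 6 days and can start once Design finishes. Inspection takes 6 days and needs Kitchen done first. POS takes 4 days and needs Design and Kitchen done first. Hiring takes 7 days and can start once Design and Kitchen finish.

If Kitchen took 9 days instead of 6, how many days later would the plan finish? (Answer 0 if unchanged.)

As given, the longest chain is Design→Kitchen→Hiring = 10+6+7 = 23, so the finish is 23 days.
Kitchen lies on that path, so at 9 days the path becomes 26 days.
The critical path is still Design→Kitchen→Hiring; finish is now 26 days.
Change in finish: 26 − 23 = +3 days.

3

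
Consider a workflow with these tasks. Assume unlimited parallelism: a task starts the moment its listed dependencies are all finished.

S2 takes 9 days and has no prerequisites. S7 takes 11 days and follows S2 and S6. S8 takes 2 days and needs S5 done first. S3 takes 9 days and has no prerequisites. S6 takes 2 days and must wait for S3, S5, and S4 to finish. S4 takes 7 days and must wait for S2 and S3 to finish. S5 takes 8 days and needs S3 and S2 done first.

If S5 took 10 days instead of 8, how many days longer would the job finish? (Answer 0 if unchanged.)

2

Baseline: S2→S5→S6→S7 = 9+8+2+11 = 30 → 30 days.
Since S5 is critical, the +2 change carries straight to that chain (now 32 days).
That remains the longest chain; total 32 days.
Change in finish: 32 − 30 = +2 days.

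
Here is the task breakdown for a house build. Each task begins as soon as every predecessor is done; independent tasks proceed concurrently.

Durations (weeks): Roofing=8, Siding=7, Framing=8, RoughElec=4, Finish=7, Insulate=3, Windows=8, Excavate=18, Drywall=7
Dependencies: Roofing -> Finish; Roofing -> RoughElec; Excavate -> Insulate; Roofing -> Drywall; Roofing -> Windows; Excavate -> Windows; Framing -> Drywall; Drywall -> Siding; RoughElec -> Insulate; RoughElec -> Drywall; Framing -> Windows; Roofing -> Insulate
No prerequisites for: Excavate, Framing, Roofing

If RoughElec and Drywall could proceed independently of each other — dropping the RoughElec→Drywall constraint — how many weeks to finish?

26

Original critical path: Excavate→Windows = 18+8 = 26 ⇒ 26 weeks.
Without RoughElec→Drywall, Drywall's earliest start moves from 12 to 8.
New critical path: Excavate→Windows = 18+8 = 26 ⇒ 26 weeks.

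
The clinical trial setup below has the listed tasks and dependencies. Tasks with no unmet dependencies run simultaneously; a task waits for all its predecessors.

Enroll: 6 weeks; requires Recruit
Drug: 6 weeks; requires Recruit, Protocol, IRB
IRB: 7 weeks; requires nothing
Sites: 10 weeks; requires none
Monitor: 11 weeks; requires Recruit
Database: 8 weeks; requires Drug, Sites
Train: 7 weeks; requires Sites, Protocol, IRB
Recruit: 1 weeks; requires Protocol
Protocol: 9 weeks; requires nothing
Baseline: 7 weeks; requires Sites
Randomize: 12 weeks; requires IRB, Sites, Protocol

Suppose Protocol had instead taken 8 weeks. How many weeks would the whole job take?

23

As given, the longest chain is Protocol→Recruit→Drug→Database = 9+1+6+8 = 24, so the finish is 24 weeks.
Protocol is on the critical path; changing it to 8 makes that path 23 weeks.
No other chain overtakes it, so the finish is 23 weeks.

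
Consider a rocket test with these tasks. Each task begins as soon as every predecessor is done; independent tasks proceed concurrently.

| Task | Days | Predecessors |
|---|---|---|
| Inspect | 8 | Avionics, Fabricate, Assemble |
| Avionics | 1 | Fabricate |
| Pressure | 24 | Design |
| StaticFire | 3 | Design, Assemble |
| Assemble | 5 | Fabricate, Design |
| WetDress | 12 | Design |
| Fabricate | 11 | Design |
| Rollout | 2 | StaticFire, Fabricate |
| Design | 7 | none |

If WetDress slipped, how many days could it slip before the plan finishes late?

12

The longest chain is Design→Fabricate→Assemble→Inspect = 7+11+5+8 = 31; overall finish 31 days.
Longest path through WetDress: 19 days (earliest finish 19, latest finish 31).
Slack of WetDress = 19 − 7 = 12 days.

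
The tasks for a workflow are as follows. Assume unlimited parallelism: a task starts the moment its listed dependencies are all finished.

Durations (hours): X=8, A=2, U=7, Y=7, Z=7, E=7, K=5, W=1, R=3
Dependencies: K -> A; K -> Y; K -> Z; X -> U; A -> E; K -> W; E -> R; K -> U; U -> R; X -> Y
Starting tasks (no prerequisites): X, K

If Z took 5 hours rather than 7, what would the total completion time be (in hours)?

18

The binding path is X→U→R = 8+7+3 = 18; finish at 18 hours.
The longest path through Z is only 12 hours, so Z has float 6.
The critical path is still X→U→R; finish is now 18 hours.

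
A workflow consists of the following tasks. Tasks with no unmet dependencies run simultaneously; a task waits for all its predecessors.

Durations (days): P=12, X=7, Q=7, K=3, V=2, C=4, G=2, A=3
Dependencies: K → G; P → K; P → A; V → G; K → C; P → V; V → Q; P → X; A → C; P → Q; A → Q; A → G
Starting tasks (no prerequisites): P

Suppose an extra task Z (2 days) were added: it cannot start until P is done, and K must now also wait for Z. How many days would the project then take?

Originally the project takes 22 days.
With Z inserted, K now waits for max(P, Z).
New critical path: P→A→Q = 12+3+7 = 22 ⇒ 22 days.

22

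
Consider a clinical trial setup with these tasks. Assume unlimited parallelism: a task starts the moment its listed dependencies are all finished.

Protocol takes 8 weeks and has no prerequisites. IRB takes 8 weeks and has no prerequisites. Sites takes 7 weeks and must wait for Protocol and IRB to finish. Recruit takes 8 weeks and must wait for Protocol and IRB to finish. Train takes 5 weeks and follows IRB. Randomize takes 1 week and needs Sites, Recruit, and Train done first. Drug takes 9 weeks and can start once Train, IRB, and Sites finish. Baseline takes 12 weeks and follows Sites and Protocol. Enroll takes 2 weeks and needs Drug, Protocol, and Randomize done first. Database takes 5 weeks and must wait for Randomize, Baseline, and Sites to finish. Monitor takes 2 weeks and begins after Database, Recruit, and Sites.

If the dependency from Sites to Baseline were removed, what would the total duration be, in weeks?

Before: longest chain Protocol→Sites→Baseline→Database→Monitor = 8+7+12+5+2 = 34, finish 34.
Without Sites→Baseline, Baseline's earliest start moves from 15 to 8.
New critical path: Protocol→Baseline→Database→Monitor = 8+12+5+2 = 27 ⇒ 27 weeks.

27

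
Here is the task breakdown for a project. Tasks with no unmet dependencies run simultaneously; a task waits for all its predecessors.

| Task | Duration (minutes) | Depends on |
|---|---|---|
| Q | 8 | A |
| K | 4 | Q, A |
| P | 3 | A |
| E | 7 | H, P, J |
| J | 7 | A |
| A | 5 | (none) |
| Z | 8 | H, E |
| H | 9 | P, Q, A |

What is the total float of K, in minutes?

20

Critical path: A→Q→H→E→Z = 5+8+9+7+8 = 37, so the finish is 37 minutes.
K finishes as early as 17 and must finish by 37.
Float = 37 − 17 = 20.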